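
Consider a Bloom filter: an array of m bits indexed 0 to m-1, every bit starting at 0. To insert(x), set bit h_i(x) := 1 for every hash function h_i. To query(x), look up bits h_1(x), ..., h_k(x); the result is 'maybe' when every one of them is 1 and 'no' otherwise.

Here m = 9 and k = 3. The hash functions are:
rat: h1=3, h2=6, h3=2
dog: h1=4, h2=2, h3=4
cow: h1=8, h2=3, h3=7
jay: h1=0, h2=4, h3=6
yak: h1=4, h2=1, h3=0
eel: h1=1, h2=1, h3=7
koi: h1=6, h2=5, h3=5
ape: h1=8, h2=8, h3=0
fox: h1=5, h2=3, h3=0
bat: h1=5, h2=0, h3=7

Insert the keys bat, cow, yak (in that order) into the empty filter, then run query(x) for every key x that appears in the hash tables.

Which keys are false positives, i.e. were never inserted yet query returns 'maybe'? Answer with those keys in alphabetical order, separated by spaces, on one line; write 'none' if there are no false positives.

Start: bits=000000000
After insert 'bat': sets bits 0 5 7 -> bits=100001010
After insert 'cow': sets bits 3 7 8 -> bits=100101011
After insert 'yak': sets bits 0 1 4 -> bits=110111011
Not inserted: ape dog eel fox jay koi rat — query each against bits=110111011:
query ape: checks bit0=1, bit8=1 (all 1) -> maybe => FALSE POSITIVE
query dog: checks bit2=0, bit4=1 (has a 0) -> no => not a false positive
query eel: checks bit1=1, bit7=1 (all 1) -> maybe => FALSE POSITIVE
query fox: checks bit0=1, bit3=1, bit5=1 (all 1) -> maybe => FALSE POSITIVE
query jay: checks bit0=1, bit4=1, bit6=0 (has a 0) -> no => not a false positive
query koi: checks bit5=1, bit6=0 (has a 0) -> no => not a false positive
query rat: checks bit2=0, bit3=1, bit6=0 (has a 0) -> no => not a false positive
False positives (alphabetical): ape eel fox

Answer: ape eel fox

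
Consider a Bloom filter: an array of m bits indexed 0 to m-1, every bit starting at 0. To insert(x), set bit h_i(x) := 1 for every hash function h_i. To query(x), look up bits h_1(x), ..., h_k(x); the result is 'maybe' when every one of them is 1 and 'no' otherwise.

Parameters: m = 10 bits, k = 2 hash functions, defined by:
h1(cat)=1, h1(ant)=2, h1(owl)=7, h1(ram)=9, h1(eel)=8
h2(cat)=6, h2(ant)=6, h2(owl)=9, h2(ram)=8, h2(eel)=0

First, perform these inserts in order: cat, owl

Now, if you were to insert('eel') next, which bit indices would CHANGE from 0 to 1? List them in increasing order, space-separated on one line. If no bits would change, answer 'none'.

Start: bits=0000000000
After insert 'cat': sets bits 1 6 -> bits=0100001000
After insert 'owl': sets bits 7 9 -> bits=0100001101
insert 'eel' would touch bits 0 8; currently bit0=0, bit8=0
Bits that are 0 among those (would change 0->1): 0 8

Answer: 0 8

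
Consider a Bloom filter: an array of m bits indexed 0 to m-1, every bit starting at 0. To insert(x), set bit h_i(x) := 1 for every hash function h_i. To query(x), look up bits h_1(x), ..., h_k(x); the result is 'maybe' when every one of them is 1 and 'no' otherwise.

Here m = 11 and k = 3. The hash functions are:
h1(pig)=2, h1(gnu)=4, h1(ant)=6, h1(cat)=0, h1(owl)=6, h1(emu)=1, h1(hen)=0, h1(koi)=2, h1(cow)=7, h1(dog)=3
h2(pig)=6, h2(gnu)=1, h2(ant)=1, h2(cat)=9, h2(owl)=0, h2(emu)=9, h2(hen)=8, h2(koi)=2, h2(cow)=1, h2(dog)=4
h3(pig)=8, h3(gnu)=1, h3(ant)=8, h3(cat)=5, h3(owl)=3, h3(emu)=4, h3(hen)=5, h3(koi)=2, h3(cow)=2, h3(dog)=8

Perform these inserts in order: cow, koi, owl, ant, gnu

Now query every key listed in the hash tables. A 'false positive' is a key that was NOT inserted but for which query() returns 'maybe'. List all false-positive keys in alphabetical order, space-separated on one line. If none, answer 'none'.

Start: bits=00000000000
After insert 'cow': sets bits 1 2 7 -> bits=01100001000
After insert 'koi': sets bits 2 -> bits=01100001000
After insert 'owl': sets bits 0 3 6 -> bits=11110011000
After insert 'ant': sets bits 1 6 8 -> bits=11110011100
After insert 'gnu': sets bits 1 4 -> bits=11111011100
Not inserted: cat dog emu hen pig — query each against bits=11111011100:
query cat: checks bit0=1, bit5=0, bit9=0 (has a 0) -> no => not a false positive
query dog: checks bit3=1, bit4=1, bit8=1 (all 1) -> maybe => FALSE POSITIVE
query emu: checks bit1=1, bit4=1, bit9=0 (has a 0) -> no => not a false positive
query hen: checks bit0=1, bit5=0, bit8=1 (has a 0) -> no => not a false positive
query pig: checks bit2=1, bit6=1, bit8=1 (all 1) -> maybe => FALSE POSITIVE
False positives (alphabetical): dog pig

Answer: dog pig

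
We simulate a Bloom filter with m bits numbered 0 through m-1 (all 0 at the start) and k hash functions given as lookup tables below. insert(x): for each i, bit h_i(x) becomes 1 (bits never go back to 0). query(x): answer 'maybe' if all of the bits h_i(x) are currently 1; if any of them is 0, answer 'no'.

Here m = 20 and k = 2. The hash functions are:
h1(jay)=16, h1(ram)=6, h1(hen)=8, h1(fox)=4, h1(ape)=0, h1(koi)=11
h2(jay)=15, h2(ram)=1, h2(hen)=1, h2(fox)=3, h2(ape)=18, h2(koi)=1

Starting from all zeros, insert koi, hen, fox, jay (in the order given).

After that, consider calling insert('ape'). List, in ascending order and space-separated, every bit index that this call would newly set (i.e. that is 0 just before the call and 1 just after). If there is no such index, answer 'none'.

Answer: 0 18

Derivation:
Start: bits=00000000000000000000
After insert 'koi': sets bits 1 11 -> bits=01000000000100000000
After insert 'hen': sets bits 1 8 -> bits=01000000100100000000
After insert 'fox': sets bits 3 4 -> bits=01011000100100000000
After insert 'jay': sets bits 15 16 -> bits=01011000100100011000
insert 'ape' would touch bits 0 18; currently bit0=0, bit18=0
Bits that are 0 among those (would change 0->1): 0 18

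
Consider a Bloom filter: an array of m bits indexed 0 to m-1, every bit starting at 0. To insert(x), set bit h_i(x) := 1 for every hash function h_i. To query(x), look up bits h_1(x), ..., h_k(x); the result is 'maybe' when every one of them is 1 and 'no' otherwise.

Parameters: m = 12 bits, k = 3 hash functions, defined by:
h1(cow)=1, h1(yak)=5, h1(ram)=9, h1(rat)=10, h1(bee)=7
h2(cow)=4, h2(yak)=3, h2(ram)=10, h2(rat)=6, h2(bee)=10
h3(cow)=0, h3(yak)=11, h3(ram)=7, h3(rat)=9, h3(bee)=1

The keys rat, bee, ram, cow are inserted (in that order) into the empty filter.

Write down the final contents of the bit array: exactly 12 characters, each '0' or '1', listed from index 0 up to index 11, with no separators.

Answer: 110010110110

Derivation:
Start: bits=000000000000
After insert 'rat': sets bits 6 9 10 -> bits=000000100110
After insert 'bee': sets bits 1 7 10 -> bits=010000110110
After insert 'ram': sets bits 7 9 10 -> bits=010000110110
After insert 'cow': sets bits 0 1 4 -> bits=110010110110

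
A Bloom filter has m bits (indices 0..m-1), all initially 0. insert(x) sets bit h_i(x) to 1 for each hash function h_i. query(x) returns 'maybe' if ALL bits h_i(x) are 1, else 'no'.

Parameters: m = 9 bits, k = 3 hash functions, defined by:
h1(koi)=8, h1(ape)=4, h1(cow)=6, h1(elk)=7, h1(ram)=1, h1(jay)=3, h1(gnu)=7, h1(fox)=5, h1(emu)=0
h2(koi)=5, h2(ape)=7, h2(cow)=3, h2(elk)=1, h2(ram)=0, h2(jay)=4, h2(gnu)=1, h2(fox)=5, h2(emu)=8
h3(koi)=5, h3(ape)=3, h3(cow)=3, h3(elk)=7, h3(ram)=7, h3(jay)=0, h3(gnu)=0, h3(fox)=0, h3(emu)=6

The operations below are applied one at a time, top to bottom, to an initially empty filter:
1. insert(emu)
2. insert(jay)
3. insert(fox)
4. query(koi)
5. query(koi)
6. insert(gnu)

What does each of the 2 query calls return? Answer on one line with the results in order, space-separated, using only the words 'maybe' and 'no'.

Answer: maybe maybe

Derivation:
Start: bits=000000000
Op 1: insert emu -> sets bits 0 6 8 -> bits=100000101
Op 2: insert jay -> sets bits 0 3 4 -> bits=100110101
Op 3: insert fox -> sets bits 0 5 -> bits=100111101
Op 4: query koi -> checks bit5=1, bit8=1 (all 1) -> maybe
Op 5: query koi -> checks bit5=1, bit8=1 (all 1) -> maybe
Op 6: insert gnu -> sets bits 0 1 7 -> bits=110111111
Query results in order: maybe maybe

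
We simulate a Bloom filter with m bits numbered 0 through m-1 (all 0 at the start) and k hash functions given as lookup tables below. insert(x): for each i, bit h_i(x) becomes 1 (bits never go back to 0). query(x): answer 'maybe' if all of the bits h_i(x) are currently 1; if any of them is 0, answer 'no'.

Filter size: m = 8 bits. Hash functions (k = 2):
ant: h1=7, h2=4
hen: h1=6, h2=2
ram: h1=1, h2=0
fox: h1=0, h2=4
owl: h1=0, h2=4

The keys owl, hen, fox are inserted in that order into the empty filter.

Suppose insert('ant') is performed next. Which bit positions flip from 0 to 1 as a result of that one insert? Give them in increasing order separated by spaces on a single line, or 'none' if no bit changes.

Answer: 7

Derivation:
Start: bits=00000000
After insert 'owl': sets bits 0 4 -> bits=10001000
After insert 'hen': sets bits 2 6 -> bits=10101010
After insert 'fox': sets bits 0 4 -> bits=10101010
insert 'ant' would touch bits 4 7; currently bit4=1, bit7=0
Bits that are 0 among those (would change 0->1): 7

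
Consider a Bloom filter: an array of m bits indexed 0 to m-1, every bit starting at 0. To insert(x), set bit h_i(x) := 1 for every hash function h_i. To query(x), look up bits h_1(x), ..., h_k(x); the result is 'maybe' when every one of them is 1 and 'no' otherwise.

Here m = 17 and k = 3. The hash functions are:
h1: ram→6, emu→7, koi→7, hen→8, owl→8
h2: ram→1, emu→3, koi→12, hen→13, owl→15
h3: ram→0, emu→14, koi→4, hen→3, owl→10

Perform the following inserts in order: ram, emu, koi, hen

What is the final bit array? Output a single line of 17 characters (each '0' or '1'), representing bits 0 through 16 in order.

Start: bits=00000000000000000
After insert 'ram': sets bits 0 1 6 -> bits=11000010000000000
After insert 'emu': sets bits 3 7 14 -> bits=11010011000000100
After insert 'koi': sets bits 4 7 12 -> bits=11011011000010100
After insert 'hen': sets bits 3 8 13 -> bits=11011011100011100

Answer: 11011011100011100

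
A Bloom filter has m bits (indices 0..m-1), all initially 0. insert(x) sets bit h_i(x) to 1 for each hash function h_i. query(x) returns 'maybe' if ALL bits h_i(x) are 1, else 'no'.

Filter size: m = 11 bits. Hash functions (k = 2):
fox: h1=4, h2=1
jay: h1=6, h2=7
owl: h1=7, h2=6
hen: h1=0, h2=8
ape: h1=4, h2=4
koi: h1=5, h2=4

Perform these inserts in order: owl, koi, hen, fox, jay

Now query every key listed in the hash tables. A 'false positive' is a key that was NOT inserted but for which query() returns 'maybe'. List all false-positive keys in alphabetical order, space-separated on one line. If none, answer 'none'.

Answer: ape

Derivation:
Start: bits=00000000000
After insert 'owl': sets bits 6 7 -> bits=00000011000
After insert 'koi': sets bits 4 5 -> bits=00001111000
After insert 'hen': sets bits 0 8 -> bits=10001111100
After insert 'fox': sets bits 1 4 -> bits=11001111100
After insert 'jay': sets bits 6 7 -> bits=11001111100
Not inserted: ape — query each against bits=11001111100:
query ape: checks bit4=1 (all 1) -> maybe => FALSE POSITIVE
False positives (alphabetical): ape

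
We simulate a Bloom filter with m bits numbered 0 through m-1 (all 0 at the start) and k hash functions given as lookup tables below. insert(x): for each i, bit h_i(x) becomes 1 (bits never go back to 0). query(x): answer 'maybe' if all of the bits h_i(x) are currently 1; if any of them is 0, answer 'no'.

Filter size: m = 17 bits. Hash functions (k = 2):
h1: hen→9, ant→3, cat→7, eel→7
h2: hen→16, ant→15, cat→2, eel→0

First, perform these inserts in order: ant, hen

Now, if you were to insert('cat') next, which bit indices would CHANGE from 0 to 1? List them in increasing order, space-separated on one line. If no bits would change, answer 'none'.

Answer: 2 7

Derivation:
Start: bits=00000000000000000
After insert 'ant': sets bits 3 15 -> bits=00010000000000010
After insert 'hen': sets bits 9 16 -> bits=00010000010000011
insert 'cat' would touch bits 2 7; currently bit2=0, bit7=0
Bits that are 0 among those (would change 0->1): 2 7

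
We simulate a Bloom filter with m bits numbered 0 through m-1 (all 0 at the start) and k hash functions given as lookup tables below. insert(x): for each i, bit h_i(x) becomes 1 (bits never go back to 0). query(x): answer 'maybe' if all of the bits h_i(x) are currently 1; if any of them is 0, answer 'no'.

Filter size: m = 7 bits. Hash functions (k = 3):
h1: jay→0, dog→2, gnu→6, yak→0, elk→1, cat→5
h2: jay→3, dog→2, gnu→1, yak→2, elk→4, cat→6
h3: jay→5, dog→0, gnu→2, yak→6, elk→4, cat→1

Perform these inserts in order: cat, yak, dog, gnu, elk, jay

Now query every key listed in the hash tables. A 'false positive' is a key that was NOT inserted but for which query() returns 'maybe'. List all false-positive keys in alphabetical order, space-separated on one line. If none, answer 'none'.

Start: bits=0000000
After insert 'cat': sets bits 1 5 6 -> bits=0100011
After insert 'yak': sets bits 0 2 6 -> bits=1110011
After insert 'dog': sets bits 0 2 -> bits=1110011
After insert 'gnu': sets bits 1 2 6 -> bits=1110011
After insert 'elk': sets bits 1 4 -> bits=1110111
After insert 'jay': sets bits 0 3 5 -> bits=1111111
Not inserted: (none) — query each against bits=1111111:
False positives (alphabetical): none

Answer: none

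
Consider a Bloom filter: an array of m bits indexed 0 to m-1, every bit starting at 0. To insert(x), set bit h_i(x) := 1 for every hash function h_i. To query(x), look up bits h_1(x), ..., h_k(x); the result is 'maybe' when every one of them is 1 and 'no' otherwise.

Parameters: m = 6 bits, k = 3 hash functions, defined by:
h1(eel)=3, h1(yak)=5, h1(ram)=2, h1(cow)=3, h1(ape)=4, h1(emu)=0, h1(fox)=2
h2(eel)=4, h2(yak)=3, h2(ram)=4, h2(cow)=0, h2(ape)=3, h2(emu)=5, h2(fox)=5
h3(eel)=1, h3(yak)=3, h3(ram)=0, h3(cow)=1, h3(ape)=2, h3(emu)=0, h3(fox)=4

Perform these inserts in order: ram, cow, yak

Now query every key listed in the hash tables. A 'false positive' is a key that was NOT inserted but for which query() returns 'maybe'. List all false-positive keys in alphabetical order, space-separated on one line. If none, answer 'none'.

Answer: ape eel emu fox

Derivation:
Start: bits=000000
After insert 'ram': sets bits 0 2 4 -> bits=101010
After insert 'cow': sets bits 0 1 3 -> bits=111110
After insert 'yak': sets bits 3 5 -> bits=111111
Not inserted: ape eel emu fox — query each against bits=111111:
query ape: checks bit2=1, bit3=1, bit4=1 (all 1) -> maybe => FALSE POSITIVE
query eel: checks bit1=1, bit3=1, bit4=1 (all 1) -> maybe => FALSE POSITIVE
query emu: checks bit0=1, bit5=1 (all 1) -> maybe => FALSE POSITIVE
query fox: checks bit2=1, bit4=1, bit5=1 (all 1) -> maybe => FALSE POSITIVE
False positives (alphabetical): ape eel emu fox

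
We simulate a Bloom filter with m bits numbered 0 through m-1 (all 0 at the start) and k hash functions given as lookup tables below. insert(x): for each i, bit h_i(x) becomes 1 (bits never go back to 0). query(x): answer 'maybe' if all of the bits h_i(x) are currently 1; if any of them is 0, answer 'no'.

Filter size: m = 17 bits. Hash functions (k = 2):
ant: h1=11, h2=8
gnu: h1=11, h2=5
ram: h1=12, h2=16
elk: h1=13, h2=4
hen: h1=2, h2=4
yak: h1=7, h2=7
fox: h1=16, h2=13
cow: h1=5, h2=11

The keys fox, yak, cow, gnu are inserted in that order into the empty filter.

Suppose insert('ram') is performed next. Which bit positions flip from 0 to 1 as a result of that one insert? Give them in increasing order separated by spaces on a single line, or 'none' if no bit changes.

Start: bits=00000000000000000
After insert 'fox': sets bits 13 16 -> bits=00000000000001001
After insert 'yak': sets bits 7 -> bits=00000001000001001
After insert 'cow': sets bits 5 11 -> bits=00000101000101001
After insert 'gnu': sets bits 5 11 -> bits=00000101000101001
insert 'ram' would touch bits 12 16; currently bit12=0, bit16=1
Bits that are 0 among those (would change 0->1): 12

Answer: 12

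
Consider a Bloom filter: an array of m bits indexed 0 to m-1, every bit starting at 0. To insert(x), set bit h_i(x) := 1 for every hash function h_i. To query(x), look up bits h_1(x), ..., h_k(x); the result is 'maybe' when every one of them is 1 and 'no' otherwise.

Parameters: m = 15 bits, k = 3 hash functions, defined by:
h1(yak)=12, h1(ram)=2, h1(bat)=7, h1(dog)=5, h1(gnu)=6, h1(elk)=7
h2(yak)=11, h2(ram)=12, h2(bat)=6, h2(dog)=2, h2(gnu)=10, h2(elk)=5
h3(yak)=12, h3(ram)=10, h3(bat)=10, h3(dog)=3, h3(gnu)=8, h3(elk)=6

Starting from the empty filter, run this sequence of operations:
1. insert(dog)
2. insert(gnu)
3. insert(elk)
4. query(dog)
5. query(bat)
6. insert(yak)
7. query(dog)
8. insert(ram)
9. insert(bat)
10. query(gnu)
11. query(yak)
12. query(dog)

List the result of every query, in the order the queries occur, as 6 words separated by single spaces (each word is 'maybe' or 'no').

Answer: maybe maybe maybe maybe maybe maybe

Derivation:
Start: bits=000000000000000
Op 1: insert dog -> sets bits 2 3 5 -> bits=001101000000000
Op 2: insert gnu -> sets bits 6 8 10 -> bits=001101101010000
Op 3: insert elk -> sets bits 5 6 7 -> bits=001101111010000
Op 4: query dog -> checks bit2=1, bit3=1, bit5=1 (all 1) -> maybe
Op 5: query bat -> checks bit6=1, bit7=1, bit10=1 (all 1) -> maybe
Op 6: insert yak -> sets bits 11 12 -> bits=001101111011100
Op 7: query dog -> checks bit2=1, bit3=1, bit5=1 (all 1) -> maybe
Op 8: insert ram -> sets bits 2 10 12 -> bits=001101111011100
Op 9: insert bat -> sets bits 6 7 10 -> bits=001101111011100
Op 10: query gnu -> checks bit6=1, bit8=1, bit10=1 (all 1) -> maybe
Op 11: query yak -> checks bit11=1, bit12=1 (all 1) -> maybe
Op 12: query dog -> checks bit2=1, bit3=1, bit5=1 (all 1) -> maybe
Query results in order: maybe maybe maybe maybe maybe maybe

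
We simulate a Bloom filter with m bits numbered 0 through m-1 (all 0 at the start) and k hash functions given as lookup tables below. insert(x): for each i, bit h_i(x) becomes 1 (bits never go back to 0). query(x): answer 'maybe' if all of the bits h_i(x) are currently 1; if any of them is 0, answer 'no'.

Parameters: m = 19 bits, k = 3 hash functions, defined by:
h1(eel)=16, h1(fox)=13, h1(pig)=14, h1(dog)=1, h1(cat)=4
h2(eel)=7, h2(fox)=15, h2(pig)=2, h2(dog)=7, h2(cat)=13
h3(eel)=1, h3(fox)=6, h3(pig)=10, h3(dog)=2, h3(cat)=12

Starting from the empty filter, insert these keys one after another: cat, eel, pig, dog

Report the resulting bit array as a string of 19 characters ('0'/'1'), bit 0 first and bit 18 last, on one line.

Answer: 0110100100101110100

Derivation:
Start: bits=0000000000000000000
After insert 'cat': sets bits 4 12 13 -> bits=0000100000001100000
After insert 'eel': sets bits 1 7 16 -> bits=0100100100001100100
After insert 'pig': sets bits 2 10 14 -> bits=0110100100101110100
After insert 'dog': sets bits 1 2 7 -> bits=0110100100101110100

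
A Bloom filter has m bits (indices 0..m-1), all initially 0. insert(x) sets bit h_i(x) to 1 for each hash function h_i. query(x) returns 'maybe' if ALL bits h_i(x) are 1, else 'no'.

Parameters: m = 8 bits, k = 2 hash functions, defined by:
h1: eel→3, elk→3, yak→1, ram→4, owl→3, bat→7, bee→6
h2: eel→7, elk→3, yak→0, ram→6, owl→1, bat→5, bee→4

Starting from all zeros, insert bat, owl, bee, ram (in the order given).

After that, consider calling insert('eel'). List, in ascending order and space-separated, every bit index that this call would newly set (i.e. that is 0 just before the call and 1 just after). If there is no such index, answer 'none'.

Start: bits=00000000
After insert 'bat': sets bits 5 7 -> bits=00000101
After insert 'owl': sets bits 1 3 -> bits=01010101
After insert 'bee': sets bits 4 6 -> bits=01011111
After insert 'ram': sets bits 4 6 -> bits=01011111
insert 'eel' would touch bits 3 7; currently bit3=1, bit7=1
Bits that are 0 among those (would change 0->1): none

Answer: none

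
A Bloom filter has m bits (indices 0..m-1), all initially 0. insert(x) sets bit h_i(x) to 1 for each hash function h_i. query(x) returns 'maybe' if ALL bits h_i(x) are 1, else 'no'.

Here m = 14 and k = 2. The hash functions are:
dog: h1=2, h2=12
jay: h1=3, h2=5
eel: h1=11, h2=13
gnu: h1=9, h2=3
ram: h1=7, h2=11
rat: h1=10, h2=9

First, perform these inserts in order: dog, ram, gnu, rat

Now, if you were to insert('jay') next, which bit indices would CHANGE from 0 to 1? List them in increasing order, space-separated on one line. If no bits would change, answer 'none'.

Answer: 5

Derivation:
Start: bits=00000000000000
After insert 'dog': sets bits 2 12 -> bits=00100000000010
After insert 'ram': sets bits 7 11 -> bits=00100001000110
After insert 'gnu': sets bits 3 9 -> bits=00110001010110
After insert 'rat': sets bits 9 10 -> bits=00110001011110
insert 'jay' would touch bits 3 5; currently bit3=1, bit5=0
Bits that are 0 among those (would change 0->1): 5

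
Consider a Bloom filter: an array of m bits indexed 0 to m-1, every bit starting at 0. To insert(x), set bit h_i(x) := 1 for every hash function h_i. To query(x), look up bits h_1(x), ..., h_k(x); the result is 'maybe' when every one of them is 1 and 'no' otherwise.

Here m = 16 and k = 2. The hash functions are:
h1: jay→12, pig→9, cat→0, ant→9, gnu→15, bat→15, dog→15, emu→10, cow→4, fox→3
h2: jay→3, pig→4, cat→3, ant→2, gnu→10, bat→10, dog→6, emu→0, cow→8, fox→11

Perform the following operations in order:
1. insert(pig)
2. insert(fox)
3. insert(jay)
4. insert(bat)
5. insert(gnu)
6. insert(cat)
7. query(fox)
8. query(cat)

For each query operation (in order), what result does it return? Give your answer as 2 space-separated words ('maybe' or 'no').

Answer: maybe maybe

Derivation:
Start: bits=0000000000000000
Op 1: insert pig -> sets bits 4 9 -> bits=0000100001000000
Op 2: insert fox -> sets bits 3 11 -> bits=0001100001010000
Op 3: insert jay -> sets bits 3 12 -> bits=0001100001011000
Op 4: insert bat -> sets bits 10 15 -> bits=0001100001111001
Op 5: insert gnu -> sets bits 10 15 -> bits=0001100001111001
Op 6: insert cat -> sets bits 0 3 -> bits=1001100001111001
Op 7: query fox -> checks bit3=1, bit11=1 (all 1) -> maybe
Op 8: query cat -> checks bit0=1, bit3=1 (all 1) -> maybe
Query results in order: maybe maybe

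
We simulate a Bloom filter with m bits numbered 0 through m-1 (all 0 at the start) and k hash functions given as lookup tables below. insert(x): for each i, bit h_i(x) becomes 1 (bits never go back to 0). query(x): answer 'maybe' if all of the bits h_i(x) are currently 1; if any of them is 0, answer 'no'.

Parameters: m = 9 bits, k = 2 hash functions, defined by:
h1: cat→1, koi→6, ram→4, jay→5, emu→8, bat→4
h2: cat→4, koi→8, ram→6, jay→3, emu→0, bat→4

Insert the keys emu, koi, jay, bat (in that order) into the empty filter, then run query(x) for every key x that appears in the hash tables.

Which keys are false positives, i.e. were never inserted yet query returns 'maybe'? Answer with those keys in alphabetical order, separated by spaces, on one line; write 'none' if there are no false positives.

Answer: ram

Derivation:
Start: bits=000000000
After insert 'emu': sets bits 0 8 -> bits=100000001
After insert 'koi': sets bits 6 8 -> bits=100000101
After insert 'jay': sets bits 3 5 -> bits=100101101
After insert 'bat': sets bits 4 -> bits=100111101
Not inserted: cat ram — query each against bits=100111101:
query cat: checks bit1=0, bit4=1 (has a 0) -> no => not a false positive
query ram: checks bit4=1, bit6=1 (all 1) -> maybe => FALSE POSITIVE
False positives (alphabetical): ram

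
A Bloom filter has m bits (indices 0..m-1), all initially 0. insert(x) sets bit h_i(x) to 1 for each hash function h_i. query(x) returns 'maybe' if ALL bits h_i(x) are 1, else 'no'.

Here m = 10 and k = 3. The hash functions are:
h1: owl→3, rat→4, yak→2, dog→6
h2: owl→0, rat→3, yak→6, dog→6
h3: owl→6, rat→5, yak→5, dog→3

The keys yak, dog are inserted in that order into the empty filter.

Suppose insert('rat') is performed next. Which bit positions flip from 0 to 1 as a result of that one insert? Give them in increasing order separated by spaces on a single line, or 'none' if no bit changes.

Start: bits=0000000000
After insert 'yak': sets bits 2 5 6 -> bits=0010011000
After insert 'dog': sets bits 3 6 -> bits=0011011000
insert 'rat' would touch bits 3 4 5; currently bit3=1, bit4=0, bit5=1
Bits that are 0 among those (would change 0->1): 4

Answer: 4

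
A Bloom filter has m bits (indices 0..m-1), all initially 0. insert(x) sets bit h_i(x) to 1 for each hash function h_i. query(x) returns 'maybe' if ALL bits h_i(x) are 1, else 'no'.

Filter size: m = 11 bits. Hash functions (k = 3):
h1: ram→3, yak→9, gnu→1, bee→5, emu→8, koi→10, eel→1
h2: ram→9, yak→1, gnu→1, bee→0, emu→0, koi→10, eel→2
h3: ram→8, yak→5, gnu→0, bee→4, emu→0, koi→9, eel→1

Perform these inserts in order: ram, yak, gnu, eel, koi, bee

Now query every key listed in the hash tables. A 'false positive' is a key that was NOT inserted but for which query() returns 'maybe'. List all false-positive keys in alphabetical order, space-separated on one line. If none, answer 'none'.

Start: bits=00000000000
After insert 'ram': sets bits 3 8 9 -> bits=00010000110
After insert 'yak': sets bits 1 5 9 -> bits=01010100110
After insert 'gnu': sets bits 0 1 -> bits=11010100110
After insert 'eel': sets bits 1 2 -> bits=11110100110
After insert 'koi': sets bits 9 10 -> bits=11110100111
After insert 'bee': sets bits 0 4 5 -> bits=11111100111
Not inserted: emu — query each against bits=11111100111:
query emu: checks bit0=1, bit8=1 (all 1) -> maybe => FALSE POSITIVE
False positives (alphabetical): emu

Answer: emu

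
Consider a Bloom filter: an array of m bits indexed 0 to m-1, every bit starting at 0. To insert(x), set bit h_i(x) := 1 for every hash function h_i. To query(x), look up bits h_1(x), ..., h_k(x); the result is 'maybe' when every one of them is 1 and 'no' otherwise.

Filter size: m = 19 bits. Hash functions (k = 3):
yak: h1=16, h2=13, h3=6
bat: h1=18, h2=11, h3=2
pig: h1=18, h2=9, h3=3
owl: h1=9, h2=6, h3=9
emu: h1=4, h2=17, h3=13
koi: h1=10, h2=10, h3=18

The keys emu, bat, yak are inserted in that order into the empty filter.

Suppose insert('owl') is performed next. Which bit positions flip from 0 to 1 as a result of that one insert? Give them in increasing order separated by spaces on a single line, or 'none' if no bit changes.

Start: bits=0000000000000000000
After insert 'emu': sets bits 4 13 17 -> bits=0000100000000100010
After insert 'bat': sets bits 2 11 18 -> bits=0010100000010100011
After insert 'yak': sets bits 6 13 16 -> bits=0010101000010100111
insert 'owl' would touch bits 6 9; currently bit6=1, bit9=0
Bits that are 0 among those (would change 0->1): 9

Answer: 9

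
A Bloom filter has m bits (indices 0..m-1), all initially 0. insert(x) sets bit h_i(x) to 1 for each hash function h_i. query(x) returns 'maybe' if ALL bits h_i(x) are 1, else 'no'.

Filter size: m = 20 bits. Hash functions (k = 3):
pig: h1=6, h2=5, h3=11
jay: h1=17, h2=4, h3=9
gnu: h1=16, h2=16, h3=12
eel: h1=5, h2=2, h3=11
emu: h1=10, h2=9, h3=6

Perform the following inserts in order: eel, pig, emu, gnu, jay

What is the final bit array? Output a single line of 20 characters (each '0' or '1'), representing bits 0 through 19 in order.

Answer: 00101110011110001100

Derivation:
Start: bits=00000000000000000000
After insert 'eel': sets bits 2 5 11 -> bits=00100100000100000000
After insert 'pig': sets bits 5 6 11 -> bits=00100110000100000000
After insert 'emu': sets bits 6 9 10 -> bits=00100110011100000000
After insert 'gnu': sets bits 12 16 -> bits=00100110011110001000
After insert 'jay': sets bits 4 9 17 -> bits=00101110011110001100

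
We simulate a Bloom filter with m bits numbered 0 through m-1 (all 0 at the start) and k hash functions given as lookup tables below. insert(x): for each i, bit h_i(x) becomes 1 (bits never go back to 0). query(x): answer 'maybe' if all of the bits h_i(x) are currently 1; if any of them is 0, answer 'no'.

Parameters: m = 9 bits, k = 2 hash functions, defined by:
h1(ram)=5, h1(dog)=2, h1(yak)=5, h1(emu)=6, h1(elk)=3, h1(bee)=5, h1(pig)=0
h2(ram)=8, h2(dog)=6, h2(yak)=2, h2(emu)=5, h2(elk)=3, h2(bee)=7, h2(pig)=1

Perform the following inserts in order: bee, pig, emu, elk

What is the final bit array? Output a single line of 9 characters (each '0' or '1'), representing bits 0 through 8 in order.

Start: bits=000000000
After insert 'bee': sets bits 5 7 -> bits=000001010
After insert 'pig': sets bits 0 1 -> bits=110001010
After insert 'emu': sets bits 5 6 -> bits=110001110
After insert 'elk': sets bits 3 -> bits=110101110

Answer: 110101110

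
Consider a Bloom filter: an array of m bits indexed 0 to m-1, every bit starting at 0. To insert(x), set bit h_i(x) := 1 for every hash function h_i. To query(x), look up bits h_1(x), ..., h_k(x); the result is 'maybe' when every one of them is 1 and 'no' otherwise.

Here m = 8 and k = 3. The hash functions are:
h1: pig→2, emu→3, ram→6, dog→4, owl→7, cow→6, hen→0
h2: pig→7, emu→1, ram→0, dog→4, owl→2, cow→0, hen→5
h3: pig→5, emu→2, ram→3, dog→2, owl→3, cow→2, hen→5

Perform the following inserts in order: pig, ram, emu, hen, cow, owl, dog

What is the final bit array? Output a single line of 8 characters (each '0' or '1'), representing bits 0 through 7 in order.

Start: bits=00000000
After insert 'pig': sets bits 2 5 7 -> bits=00100101
After insert 'ram': sets bits 0 3 6 -> bits=10110111
After insert 'emu': sets bits 1 2 3 -> bits=11110111
After insert 'hen': sets bits 0 5 -> bits=11110111
After insert 'cow': sets bits 0 2 6 -> bits=11110111
After insert 'owl': sets bits 2 3 7 -> bits=11110111
After insert 'dog': sets bits 2 4 -> bits=11111111

Answer: 11111111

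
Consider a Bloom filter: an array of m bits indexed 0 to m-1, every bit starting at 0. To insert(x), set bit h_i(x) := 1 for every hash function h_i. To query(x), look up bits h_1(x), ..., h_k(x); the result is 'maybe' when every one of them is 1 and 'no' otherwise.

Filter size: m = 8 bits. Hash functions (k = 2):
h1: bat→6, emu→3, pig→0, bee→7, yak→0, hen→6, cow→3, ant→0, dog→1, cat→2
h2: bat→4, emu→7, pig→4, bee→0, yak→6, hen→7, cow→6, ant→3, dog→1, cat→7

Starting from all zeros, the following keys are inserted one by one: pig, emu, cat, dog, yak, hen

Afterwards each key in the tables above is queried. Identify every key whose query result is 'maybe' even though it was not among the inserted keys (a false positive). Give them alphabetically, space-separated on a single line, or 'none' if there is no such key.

Start: bits=00000000
After insert 'pig': sets bits 0 4 -> bits=10001000
After insert 'emu': sets bits 3 7 -> bits=10011001
After insert 'cat': sets bits 2 7 -> bits=10111001
After insert 'dog': sets bits 1 -> bits=11111001
After insert 'yak': sets bits 0 6 -> bits=11111011
After insert 'hen': sets bits 6 7 -> bits=11111011
Not inserted: ant bat bee cow — query each against bits=11111011:
query ant: checks bit0=1, bit3=1 (all 1) -> maybe => FALSE POSITIVE
query bat: checks bit4=1, bit6=1 (all 1) -> maybe => FALSE POSITIVE
query bee: checks bit0=1, bit7=1 (all 1) -> maybe => FALSE POSITIVE
query cow: checks bit3=1, bit6=1 (all 1) -> maybe => FALSE POSITIVE
False positives (alphabetical): ant bat bee cow

Answer: ant bat bee cow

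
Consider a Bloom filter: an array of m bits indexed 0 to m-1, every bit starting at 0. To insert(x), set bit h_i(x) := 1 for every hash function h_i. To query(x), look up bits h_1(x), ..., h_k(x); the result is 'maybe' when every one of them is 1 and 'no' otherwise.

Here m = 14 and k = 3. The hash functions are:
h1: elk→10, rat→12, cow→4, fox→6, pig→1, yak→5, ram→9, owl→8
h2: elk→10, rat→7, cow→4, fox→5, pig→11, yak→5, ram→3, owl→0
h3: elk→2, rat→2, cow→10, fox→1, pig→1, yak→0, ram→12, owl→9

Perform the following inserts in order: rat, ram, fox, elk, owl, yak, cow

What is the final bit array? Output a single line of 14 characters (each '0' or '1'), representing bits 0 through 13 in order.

Answer: 11111111111010

Derivation:
Start: bits=00000000000000
After insert 'rat': sets bits 2 7 12 -> bits=00100001000010
After insert 'ram': sets bits 3 9 12 -> bits=00110001010010
After insert 'fox': sets bits 1 5 6 -> bits=01110111010010
After insert 'elk': sets bits 2 10 -> bits=01110111011010
After insert 'owl': sets bits 0 8 9 -> bits=11110111111010
After insert 'yak': sets bits 0 5 -> bits=11110111111010
After insert 'cow': sets bits 4 10 -> bits=11111111111010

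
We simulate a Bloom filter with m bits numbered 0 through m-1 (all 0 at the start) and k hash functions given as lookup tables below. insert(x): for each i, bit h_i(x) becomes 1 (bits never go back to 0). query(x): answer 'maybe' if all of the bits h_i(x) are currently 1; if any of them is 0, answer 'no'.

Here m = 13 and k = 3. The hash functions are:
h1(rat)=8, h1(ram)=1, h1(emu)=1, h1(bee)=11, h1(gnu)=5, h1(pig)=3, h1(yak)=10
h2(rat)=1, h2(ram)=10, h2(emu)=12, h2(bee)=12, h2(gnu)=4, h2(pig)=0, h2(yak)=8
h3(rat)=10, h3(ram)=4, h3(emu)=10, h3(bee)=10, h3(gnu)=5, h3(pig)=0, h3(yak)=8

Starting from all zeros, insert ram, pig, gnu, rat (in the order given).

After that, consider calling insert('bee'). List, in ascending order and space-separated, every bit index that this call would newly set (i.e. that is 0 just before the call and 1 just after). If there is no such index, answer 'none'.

Start: bits=0000000000000
After insert 'ram': sets bits 1 4 10 -> bits=0100100000100
After insert 'pig': sets bits 0 3 -> bits=1101100000100
After insert 'gnu': sets bits 4 5 -> bits=1101110000100
After insert 'rat': sets bits 1 8 10 -> bits=1101110010100
insert 'bee' would touch bits 10 11 12; currently bit10=1, bit11=0, bit12=0
Bits that are 0 among those (would change 0->1): 11 12

Answer: 11 12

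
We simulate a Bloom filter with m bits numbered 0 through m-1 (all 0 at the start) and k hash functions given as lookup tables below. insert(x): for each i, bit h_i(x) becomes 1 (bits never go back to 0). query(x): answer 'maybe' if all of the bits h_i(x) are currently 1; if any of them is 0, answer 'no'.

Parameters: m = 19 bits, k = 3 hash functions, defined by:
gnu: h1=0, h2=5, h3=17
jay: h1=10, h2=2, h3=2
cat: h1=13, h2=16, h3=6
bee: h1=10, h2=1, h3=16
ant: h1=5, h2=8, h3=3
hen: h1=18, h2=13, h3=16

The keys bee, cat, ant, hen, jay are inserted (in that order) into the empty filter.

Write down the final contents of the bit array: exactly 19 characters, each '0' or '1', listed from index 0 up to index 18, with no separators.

Start: bits=0000000000000000000
After insert 'bee': sets bits 1 10 16 -> bits=0100000000100000100
After insert 'cat': sets bits 6 13 16 -> bits=0100001000100100100
After insert 'ant': sets bits 3 5 8 -> bits=0101011010100100100
After insert 'hen': sets bits 13 16 18 -> bits=0101011010100100101
After insert 'jay': sets bits 2 10 -> bits=0111011010100100101

Answer: 0111011010100100101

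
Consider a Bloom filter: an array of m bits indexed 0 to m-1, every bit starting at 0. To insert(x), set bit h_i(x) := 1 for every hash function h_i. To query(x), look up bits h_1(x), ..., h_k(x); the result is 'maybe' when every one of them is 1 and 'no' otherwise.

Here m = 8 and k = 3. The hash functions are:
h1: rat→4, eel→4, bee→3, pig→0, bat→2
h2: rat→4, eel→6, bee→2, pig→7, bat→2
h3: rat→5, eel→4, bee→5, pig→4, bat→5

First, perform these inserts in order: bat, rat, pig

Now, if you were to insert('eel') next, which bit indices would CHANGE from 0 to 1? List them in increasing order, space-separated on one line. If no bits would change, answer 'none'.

Answer: 6

Derivation:
Start: bits=00000000
After insert 'bat': sets bits 2 5 -> bits=00100100
After insert 'rat': sets bits 4 5 -> bits=00101100
After insert 'pig': sets bits 0 4 7 -> bits=10101101
insert 'eel' would touch bits 4 6; currently bit4=1, bit6=0
Bits that are 0 among those (would change 0->1): 6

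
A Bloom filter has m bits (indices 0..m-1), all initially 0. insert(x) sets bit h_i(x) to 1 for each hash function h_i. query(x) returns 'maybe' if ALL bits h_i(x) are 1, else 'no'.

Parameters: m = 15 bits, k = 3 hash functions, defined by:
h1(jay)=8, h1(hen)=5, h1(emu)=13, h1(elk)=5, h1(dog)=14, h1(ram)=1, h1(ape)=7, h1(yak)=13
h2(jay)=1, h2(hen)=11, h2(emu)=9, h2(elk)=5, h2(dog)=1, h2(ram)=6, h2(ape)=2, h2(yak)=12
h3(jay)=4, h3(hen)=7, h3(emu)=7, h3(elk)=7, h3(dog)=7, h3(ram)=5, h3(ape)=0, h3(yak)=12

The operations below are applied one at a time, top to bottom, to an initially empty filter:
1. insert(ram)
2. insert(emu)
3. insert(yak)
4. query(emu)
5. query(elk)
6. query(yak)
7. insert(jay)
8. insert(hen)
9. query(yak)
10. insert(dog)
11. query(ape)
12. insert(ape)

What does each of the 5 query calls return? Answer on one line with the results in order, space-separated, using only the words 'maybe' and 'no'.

Start: bits=000000000000000
Op 1: insert ram -> sets bits 1 5 6 -> bits=010001100000000
Op 2: insert emu -> sets bits 7 9 13 -> bits=010001110100010
Op 3: insert yak -> sets bits 12 13 -> bits=010001110100110
Op 4: query emu -> checks bit7=1, bit9=1, bit13=1 (all 1) -> maybe
Op 5: query elk -> checks bit5=1, bit7=1 (all 1) -> maybe
Op 6: query yak -> checks bit12=1, bit13=1 (all 1) -> maybe
Op 7: insert jay -> sets bits 1 4 8 -> bits=010011111100110
Op 8: insert hen -> sets bits 5 7 11 -> bits=010011111101110
Op 9: query yak -> checks bit12=1, bit13=1 (all 1) -> maybe
Op 10: insert dog -> sets bits 1 7 14 -> bits=010011111101111
Op 11: query ape -> checks bit0=0, bit2=0, bit7=1 (has a 0) -> no
Op 12: insert ape -> sets bits 0 2 7 -> bits=111011111101111
Query results in order: maybe maybe maybe maybe no

Answer: maybe maybe maybe maybe no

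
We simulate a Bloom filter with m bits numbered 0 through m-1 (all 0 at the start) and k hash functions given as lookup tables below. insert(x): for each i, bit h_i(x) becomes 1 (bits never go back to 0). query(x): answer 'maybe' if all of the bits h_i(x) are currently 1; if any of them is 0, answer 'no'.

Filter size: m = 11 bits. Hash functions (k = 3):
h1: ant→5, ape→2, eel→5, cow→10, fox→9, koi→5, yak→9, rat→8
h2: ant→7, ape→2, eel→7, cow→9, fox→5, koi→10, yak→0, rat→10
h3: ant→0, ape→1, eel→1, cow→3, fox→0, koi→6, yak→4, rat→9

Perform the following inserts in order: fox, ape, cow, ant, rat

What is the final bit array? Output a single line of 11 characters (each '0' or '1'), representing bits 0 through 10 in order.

Answer: 11110101111

Derivation:
Start: bits=00000000000
After insert 'fox': sets bits 0 5 9 -> bits=10000100010
After insert 'ape': sets bits 1 2 -> bits=11100100010
After insert 'cow': sets bits 3 9 10 -> bits=11110100011
After insert 'ant': sets bits 0 5 7 -> bits=11110101011
After insert 'rat': sets bits 8 9 10 -> bits=11110101111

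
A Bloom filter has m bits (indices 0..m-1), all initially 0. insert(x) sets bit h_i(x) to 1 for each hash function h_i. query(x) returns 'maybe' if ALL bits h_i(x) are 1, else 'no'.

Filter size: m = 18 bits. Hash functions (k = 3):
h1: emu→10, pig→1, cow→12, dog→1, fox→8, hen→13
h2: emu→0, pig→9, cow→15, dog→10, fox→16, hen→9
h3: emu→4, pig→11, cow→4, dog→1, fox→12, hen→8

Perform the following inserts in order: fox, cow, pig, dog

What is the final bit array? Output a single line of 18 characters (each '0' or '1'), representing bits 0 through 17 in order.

Start: bits=000000000000000000
After insert 'fox': sets bits 8 12 16 -> bits=000000001000100010
After insert 'cow': sets bits 4 12 15 -> bits=000010001000100110
After insert 'pig': sets bits 1 9 11 -> bits=010010001101100110
After insert 'dog': sets bits 1 10 -> bits=010010001111100110

Answer: 010010001111100110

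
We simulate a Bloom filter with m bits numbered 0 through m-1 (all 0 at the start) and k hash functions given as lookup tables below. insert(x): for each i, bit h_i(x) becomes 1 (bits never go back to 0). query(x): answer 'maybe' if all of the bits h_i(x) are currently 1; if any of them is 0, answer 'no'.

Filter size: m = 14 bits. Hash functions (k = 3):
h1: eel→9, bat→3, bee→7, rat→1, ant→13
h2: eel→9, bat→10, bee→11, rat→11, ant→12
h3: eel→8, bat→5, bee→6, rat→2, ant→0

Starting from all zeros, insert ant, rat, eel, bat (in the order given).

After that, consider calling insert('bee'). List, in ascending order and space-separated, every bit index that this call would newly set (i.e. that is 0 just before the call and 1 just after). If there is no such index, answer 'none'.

Start: bits=00000000000000
After insert 'ant': sets bits 0 12 13 -> bits=10000000000011
After insert 'rat': sets bits 1 2 11 -> bits=11100000000111
After insert 'eel': sets bits 8 9 -> bits=11100000110111
After insert 'bat': sets bits 3 5 10 -> bits=11110100111111
insert 'bee' would touch bits 6 7 11; currently bit6=0, bit7=0, bit11=1
Bits that are 0 among those (would change 0->1): 6 7

Answer: 6 7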